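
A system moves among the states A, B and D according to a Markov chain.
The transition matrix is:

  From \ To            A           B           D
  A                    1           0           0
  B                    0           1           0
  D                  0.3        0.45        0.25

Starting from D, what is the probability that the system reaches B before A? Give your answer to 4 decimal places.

Let h(s) be the probability of absorption at B starting from transient state s. Then h(B) = 1 and h(A) = 0. By first-step analysis:
h(D) = 0.3·0 + 0.45·1 + 0.25·h(D)
Solving: h(D) = 0.6000.
Starting from D, the probability is 0.6000.

0.6000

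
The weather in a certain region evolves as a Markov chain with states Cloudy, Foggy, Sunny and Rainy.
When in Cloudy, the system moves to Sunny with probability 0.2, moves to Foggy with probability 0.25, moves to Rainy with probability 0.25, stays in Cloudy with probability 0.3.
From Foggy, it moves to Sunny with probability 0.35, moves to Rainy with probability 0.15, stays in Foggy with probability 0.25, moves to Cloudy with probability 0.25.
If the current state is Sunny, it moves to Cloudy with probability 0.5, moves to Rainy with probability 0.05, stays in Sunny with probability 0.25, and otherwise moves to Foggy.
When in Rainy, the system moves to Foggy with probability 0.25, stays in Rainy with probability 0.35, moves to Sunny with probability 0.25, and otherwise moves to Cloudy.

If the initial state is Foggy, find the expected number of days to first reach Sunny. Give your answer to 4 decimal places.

Let t(s) be the expected number of days to first reach Sunny from state s, with t(Sunny) = 0. Conditioning on the first day:
t(Cloudy) = 1 + 0.3·t(Cloudy) + 0.25·t(Foggy) + 0.25·t(Rainy)
t(Foggy) = 1 + 0.25·t(Cloudy) + 0.25·t(Foggy) + 0.15·t(Rainy)
t(Rainy) = 1 + 0.15·t(Cloudy) + 0.25·t(Foggy) + 0.35·t(Rainy)
Solving: t(Cloudy) = 4.0000, t(Foggy) = 3.4222, t(Rainy) = 3.7778.
Expected days from Foggy to Sunny: 3.4222.

3.4222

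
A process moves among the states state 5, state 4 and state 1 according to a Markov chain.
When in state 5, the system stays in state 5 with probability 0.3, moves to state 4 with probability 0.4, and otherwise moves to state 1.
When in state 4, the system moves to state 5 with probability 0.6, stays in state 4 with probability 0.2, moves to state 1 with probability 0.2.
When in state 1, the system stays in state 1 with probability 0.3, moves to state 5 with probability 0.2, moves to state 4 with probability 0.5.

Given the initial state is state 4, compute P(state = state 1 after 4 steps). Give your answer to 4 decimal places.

0.2648

Propagate the distribution vector 4 steps from state 4.
After 0 steps: (0.0000, 1.0000, 0.0000)
After 1 step: (0.6000, 0.2000, 0.2000)
After 2 steps: (0.3400, 0.3800, 0.2800)
After 3 steps: (0.3860, 0.3520, 0.2620)
After 4 steps: (0.3794, 0.3558, 0.2648)
P(in state 1 after 4 steps) = 0.2648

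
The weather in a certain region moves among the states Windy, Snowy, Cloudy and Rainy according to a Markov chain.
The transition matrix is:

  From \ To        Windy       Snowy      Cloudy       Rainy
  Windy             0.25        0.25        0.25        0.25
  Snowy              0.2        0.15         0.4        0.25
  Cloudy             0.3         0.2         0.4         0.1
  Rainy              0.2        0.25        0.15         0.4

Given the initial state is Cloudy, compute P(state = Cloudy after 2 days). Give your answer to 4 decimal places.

0.3300

Propagate the distribution vector 2 days from Cloudy.
After 0 days: (0.0000, 0.0000, 1.0000, 0.0000)
After 1 day: (0.3000, 0.2000, 0.4000, 0.1000)
After 2 days: (0.2550, 0.2100, 0.3300, 0.2050)
P(in Cloudy after 2 days) = 0.3300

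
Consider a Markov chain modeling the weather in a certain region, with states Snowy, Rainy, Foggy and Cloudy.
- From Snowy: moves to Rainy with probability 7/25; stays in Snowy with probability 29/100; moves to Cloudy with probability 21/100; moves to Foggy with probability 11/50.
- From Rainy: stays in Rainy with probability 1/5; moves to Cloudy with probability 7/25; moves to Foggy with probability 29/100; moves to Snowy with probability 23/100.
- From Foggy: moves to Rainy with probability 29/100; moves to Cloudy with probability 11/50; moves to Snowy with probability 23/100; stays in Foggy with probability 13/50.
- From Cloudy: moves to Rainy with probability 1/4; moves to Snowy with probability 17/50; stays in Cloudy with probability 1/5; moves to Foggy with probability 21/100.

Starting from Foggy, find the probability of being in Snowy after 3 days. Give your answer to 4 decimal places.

Propagate the distribution vector 3 days from Foggy.
After 0 days: (0.0000, 0.0000, 1.0000, 0.0000)
After 1 day: (0.2300, 0.2900, 0.2600, 0.2200)
After 2 days: (0.2680, 0.2528, 0.2485, 0.2307)
After 3 days: (0.2715, 0.2553, 0.2453, 0.2279)
P(in Snowy after 3 days) = 0.2715

0.2715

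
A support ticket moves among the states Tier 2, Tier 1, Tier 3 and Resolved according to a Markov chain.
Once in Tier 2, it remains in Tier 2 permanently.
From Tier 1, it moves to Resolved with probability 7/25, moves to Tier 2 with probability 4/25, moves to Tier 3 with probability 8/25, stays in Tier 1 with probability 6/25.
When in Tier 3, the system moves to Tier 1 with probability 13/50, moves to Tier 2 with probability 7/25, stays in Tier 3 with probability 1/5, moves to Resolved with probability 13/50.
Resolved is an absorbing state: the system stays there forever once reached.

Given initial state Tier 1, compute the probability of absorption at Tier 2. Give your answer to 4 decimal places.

Let h(s) be the probability of absorption at Tier 2 starting from transient state s. Then h(Tier 2) = 1 and h(Resolved) = 0. By first-step analysis:
h(Tier 1) = 0.16·1 + 0.24·h(Tier 1) + 0.32·h(Tier 3) + 0.28·0
h(Tier 3) = 0.28·1 + 0.26·h(Tier 1) + 0.2·h(Tier 3) + 0.26·0
Solving: h(Tier 1) = 0.4146, h(Tier 3) = 0.4848.
Starting from Tier 1, the probability is 0.4146.

0.4146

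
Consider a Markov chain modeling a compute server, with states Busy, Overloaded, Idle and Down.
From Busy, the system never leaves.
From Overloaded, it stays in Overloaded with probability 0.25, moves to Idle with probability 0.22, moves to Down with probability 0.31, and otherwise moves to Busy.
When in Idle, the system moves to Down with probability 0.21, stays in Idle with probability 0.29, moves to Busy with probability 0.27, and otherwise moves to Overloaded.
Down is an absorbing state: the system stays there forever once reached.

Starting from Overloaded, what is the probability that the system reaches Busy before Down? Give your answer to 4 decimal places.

0.4474

Let h(s) be the probability of absorption at Busy starting from transient state s. Then h(Busy) = 1 and h(Down) = 0. By first-step analysis:
h(Overloaded) = 0.22·1 + 0.25·h(Overloaded) + 0.22·h(Idle) + 0.31·0
h(Idle) = 0.27·1 + 0.23·h(Overloaded) + 0.29·h(Idle) + 0.21·0
Solving: h(Overloaded) = 0.4474, h(Idle) = 0.5252.
Starting from Overloaded, the probability is 0.4474.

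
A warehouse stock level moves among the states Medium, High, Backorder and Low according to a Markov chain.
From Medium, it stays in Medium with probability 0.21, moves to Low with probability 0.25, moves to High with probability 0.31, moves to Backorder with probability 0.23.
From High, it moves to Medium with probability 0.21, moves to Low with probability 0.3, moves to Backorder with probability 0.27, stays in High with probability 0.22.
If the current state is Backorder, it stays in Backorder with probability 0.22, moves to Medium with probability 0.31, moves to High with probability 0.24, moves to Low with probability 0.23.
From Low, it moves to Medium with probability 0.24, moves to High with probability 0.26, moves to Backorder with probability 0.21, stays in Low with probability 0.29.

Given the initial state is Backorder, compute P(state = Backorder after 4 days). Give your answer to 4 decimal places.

0.2326

Propagate the distribution vector 4 days from Backorder.
After 0 days: (0.0000, 0.0000, 1.0000, 0.0000)
After 1 day: (0.3100, 0.2400, 0.2200, 0.2300)
After 2 days: (0.2389, 0.2615, 0.2328, 0.2668)
After 3 days: (0.2413, 0.2568, 0.2328, 0.2691)
After 4 days: (0.2414, 0.2571, 0.2326, 0.2689)
P(in Backorder after 4 days) = 0.2326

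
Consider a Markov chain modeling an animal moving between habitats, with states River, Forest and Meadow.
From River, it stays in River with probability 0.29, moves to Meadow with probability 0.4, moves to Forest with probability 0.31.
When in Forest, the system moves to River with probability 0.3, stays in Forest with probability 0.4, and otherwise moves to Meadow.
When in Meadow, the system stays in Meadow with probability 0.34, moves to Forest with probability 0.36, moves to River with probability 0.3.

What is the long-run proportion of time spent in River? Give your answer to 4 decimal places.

0.2970

Let the stationary distribution be π with π = πP and π_1 + π_2 + π_3 = 1.
π_1 = 0.29·π_1 + 0.3·π_2 + 0.3·π_3
π_2 = 0.31·π_1 + 0.4·π_2 + 0.36·π_3
Solving with the normalization constraint gives π = (0.2970, 0.3595, 0.3434).
So the stationary probability of River is 0.2970.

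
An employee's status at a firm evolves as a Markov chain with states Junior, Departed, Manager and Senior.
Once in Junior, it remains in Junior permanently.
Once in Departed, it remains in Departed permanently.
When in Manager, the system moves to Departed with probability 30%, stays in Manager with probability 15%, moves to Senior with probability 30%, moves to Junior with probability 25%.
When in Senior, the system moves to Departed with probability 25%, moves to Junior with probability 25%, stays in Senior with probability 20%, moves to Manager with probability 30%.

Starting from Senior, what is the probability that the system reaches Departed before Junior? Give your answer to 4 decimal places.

Let h(s) be the probability of absorption at Departed starting from transient state s. Then h(Departed) = 1 and h(Junior) = 0. By first-step analysis:
h(Manager) = 0.25·0 + 0.3·1 + 0.15·h(Manager) + 0.3·h(Senior)
h(Senior) = 0.25·0 + 0.25·1 + 0.3·h(Manager) + 0.2·h(Senior)
Solving: h(Manager) = 0.5339, h(Senior) = 0.5127.
Starting from Senior, the probability is 0.5127.

0.5127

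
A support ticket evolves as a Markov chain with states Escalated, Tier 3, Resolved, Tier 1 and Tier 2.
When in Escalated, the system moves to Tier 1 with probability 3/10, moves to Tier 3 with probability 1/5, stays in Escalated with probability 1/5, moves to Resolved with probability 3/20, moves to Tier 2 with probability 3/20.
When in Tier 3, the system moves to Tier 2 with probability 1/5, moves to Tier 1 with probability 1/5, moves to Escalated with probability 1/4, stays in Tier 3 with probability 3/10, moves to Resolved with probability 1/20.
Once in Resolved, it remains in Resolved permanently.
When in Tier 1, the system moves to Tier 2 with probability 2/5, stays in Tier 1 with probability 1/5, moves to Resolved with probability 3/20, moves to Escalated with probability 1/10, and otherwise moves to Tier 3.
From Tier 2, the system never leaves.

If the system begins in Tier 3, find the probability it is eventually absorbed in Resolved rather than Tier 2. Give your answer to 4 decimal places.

0.2840

Let h(s) be the probability of absorption at Resolved starting from transient state s. Then h(Resolved) = 1 and h(Tier 2) = 0. By first-step analysis:
h(Escalated) = 0.2·h(Escalated) + 0.2·h(Tier 3) + 0.15·1 + 0.3·h(Tier 1) + 0.15·0
h(Tier 3) = 0.25·h(Escalated) + 0.3·h(Tier 3) + 0.05·1 + 0.2·h(Tier 1) + 0.2·0
h(Tier 1) = 0.1·h(Escalated) + 0.15·h(Tier 3) + 0.15·1 + 0.2·h(Tier 1) + 0.4·0
Solving: h(Escalated) = 0.3659, h(Tier 3) = 0.2840, h(Tier 1) = 0.2865.
Starting from Tier 3, the probability is 0.2840.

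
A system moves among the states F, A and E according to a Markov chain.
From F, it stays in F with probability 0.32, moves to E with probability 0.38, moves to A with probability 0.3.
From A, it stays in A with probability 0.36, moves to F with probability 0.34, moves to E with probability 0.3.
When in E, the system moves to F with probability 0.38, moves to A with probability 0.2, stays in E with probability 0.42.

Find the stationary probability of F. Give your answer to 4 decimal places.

0.3479

Let the stationary distribution be π with π = πP and π_1 + π_2 + π_3 = 1.
π_1 = 0.32·π_1 + 0.34·π_2 + 0.38·π_3
π_2 = 0.3·π_1 + 0.36·π_2 + 0.2·π_3
Solving with the normalization constraint gives π = (0.3479, 0.2795, 0.3725).
So the stationary probability of F is 0.3479.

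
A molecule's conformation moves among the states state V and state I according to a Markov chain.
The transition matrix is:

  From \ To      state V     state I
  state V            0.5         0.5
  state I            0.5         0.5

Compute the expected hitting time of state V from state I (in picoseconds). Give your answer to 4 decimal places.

Let t(s) be the expected number of picoseconds to first reach state V from state s, with t(state V) = 0. Conditioning on the first picosecond:
t(state I) = 1 + 0.5·t(state I)
Solving: t(state I) = 2.0000.
Expected picoseconds from state I to state V: 2.0000.

2.0000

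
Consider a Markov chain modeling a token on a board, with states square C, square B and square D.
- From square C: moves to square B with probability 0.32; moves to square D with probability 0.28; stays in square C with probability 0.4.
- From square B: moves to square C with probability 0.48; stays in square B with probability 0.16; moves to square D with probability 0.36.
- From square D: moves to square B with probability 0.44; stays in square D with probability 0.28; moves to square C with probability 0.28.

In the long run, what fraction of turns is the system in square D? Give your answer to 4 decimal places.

Let the stationary distribution be π with π = πP and π_1 + π_2 + π_3 = 1.
π_1 = 0.4·π_1 + 0.48·π_2 + 0.28·π_3
π_2 = 0.32·π_1 + 0.16·π_2 + 0.44·π_3
Solving with the normalization constraint gives π = (0.3880, 0.3074, 0.3046).
So the stationary probability of square D is 0.3046.

0.3046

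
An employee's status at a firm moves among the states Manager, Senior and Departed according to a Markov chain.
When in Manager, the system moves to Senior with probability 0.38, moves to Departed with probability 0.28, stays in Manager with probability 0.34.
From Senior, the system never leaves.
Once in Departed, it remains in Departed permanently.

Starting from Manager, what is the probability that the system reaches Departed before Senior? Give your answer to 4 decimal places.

0.4242

Let h(s) be the probability of absorption at Departed starting from transient state s. Then h(Departed) = 1 and h(Senior) = 0. By first-step analysis:
h(Manager) = 0.34·h(Manager) + 0.38·0 + 0.28·1
Solving: h(Manager) = 0.4242.
Starting from Manager, the probability is 0.4242.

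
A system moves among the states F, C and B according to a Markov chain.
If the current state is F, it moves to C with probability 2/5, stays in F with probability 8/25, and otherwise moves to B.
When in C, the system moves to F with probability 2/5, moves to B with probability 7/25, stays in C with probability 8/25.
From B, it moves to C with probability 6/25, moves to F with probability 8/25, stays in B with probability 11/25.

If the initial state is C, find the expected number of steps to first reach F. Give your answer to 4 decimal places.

Let t(s) be the expected number of steps to first reach F from state s, with t(F) = 0. Conditioning on the first step:
t(C) = 1 + 0.32·t(C) + 0.28·t(B)
t(B) = 1 + 0.24·t(C) + 0.44·t(B)
Solving: t(C) = 2.6786, t(B) = 2.9337.
Expected steps from C to F: 2.6786.

2.6786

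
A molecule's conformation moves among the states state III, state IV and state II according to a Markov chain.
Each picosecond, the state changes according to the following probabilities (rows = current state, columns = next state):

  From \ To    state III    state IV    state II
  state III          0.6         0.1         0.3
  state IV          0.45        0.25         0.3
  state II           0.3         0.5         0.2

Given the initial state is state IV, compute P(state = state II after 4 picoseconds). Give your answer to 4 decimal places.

0.2727

Propagate the distribution vector 4 picoseconds from state IV.
After 0 picoseconds: (0.0000, 1.0000, 0.0000)
After 1 picosecond: (0.4500, 0.2500, 0.3000)
After 2 picoseconds: (0.4725, 0.2575, 0.2700)
After 3 picoseconds: (0.4804, 0.2466, 0.2730)
After 4 picoseconds: (0.4811, 0.2462, 0.2727)
P(in state II after 4 picoseconds) = 0.2727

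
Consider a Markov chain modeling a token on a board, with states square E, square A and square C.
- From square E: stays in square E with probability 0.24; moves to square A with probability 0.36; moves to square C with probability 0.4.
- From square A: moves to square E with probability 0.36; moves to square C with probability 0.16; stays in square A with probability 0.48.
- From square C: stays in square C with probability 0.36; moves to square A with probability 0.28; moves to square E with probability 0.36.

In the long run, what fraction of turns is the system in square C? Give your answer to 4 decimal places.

Let the stationary distribution be π with π = πP and π_1 + π_2 + π_3 = 1.
π_1 = 0.24·π_1 + 0.36·π_2 + 0.36·π_3
π_2 = 0.36·π_1 + 0.48·π_2 + 0.28·π_3
Solving with the normalization constraint gives π = (0.3214, 0.3821, 0.2964).
So the stationary probability of square C is 0.2964.

0.2964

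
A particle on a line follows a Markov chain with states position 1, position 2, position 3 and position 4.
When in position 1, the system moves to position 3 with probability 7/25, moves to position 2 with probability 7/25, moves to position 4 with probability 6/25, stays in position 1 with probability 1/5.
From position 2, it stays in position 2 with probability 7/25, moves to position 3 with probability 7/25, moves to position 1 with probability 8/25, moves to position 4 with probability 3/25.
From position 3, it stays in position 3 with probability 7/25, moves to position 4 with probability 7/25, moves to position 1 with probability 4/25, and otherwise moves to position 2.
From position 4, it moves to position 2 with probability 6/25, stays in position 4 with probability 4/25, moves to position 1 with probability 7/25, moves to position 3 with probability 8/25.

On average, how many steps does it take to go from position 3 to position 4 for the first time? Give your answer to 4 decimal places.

4.4118

Let t(s) be the expected number of steps to first reach position 4 from state s, with t(position 4) = 0. Conditioning on the first step:
t(position 1) = 1 + 0.2·t(position 1) + 0.28·t(position 2) + 0.28·t(position 3)
t(position 2) = 1 + 0.32·t(position 1) + 0.28·t(position 2) + 0.28·t(position 3)
t(position 3) = 1 + 0.16·t(position 1) + 0.28·t(position 2) + 0.28·t(position 3)
Solving: t(position 1) = 4.5956, t(position 2) = 5.1471, t(position 3) = 4.4118.
Expected steps from position 3 to position 4: 4.4118.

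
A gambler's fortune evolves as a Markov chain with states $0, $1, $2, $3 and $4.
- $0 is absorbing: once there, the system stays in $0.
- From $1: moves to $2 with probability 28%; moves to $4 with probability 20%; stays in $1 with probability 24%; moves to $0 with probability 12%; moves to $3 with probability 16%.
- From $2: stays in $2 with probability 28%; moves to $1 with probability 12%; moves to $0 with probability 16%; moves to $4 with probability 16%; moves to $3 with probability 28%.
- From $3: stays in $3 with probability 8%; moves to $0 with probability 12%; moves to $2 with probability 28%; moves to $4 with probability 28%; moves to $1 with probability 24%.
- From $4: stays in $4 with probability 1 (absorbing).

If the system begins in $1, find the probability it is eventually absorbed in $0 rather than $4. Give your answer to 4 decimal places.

Let h(s) be the probability of absorption at $0 starting from transient state s. Then h($0) = 1 and h($4) = 0. By first-step analysis:
h($1) = 0.12·1 + 0.24·h($1) + 0.28·h($2) + 0.16·h($3) + 0.2·0
h($2) = 0.16·1 + 0.12·h($1) + 0.28·h($2) + 0.28·h($3) + 0.16·0
h($3) = 0.12·1 + 0.24·h($1) + 0.28·h($2) + 0.08·h($3) + 0.28·0
Solving: h($1) = 0.3924, h($2) = 0.4289, h($3) = 0.3633.
Starting from $1, the probability is 0.3924.

0.3924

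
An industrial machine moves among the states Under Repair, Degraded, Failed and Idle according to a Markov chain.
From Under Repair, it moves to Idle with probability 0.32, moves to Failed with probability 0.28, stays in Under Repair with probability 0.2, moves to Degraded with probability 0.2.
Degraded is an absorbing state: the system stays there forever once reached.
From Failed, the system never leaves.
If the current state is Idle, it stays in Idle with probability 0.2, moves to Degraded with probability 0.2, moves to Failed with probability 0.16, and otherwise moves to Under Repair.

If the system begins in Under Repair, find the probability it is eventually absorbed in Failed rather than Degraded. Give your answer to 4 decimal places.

0.5513

Let h(s) be the probability of absorption at Failed starting from transient state s. Then h(Failed) = 1 and h(Degraded) = 0. By first-step analysis:
h(Under Repair) = 0.2·h(Under Repair) + 0.2·0 + 0.28·1 + 0.32·h(Idle)
h(Idle) = 0.44·h(Under Repair) + 0.2·0 + 0.16·1 + 0.2·h(Idle)
Solving: h(Under Repair) = 0.5513, h(Idle) = 0.5032.
Starting from Under Repair, the probability is 0.5513.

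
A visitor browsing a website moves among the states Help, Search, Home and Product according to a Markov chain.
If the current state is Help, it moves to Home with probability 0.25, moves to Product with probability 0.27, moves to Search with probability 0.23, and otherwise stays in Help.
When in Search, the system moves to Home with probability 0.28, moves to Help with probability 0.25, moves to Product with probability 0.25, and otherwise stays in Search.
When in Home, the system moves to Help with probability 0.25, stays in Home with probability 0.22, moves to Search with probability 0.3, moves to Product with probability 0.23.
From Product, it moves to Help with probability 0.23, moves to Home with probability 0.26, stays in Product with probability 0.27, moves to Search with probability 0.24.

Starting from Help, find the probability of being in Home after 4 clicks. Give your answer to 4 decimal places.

Propagate the distribution vector 4 clicks from Help.
After 0 clicks: (1.0000, 0.0000, 0.0000, 0.0000)
After 1 click: (0.2500, 0.2300, 0.2500, 0.2700)
After 2 clicks: (0.2446, 0.2479, 0.2521, 0.2554)
After 3 clicks: (0.2449, 0.2477, 0.2524, 0.2550)
After 4 clicks: (0.2449, 0.2477, 0.2524, 0.2549)
P(in Home after 4 clicks) = 0.2524

0.2524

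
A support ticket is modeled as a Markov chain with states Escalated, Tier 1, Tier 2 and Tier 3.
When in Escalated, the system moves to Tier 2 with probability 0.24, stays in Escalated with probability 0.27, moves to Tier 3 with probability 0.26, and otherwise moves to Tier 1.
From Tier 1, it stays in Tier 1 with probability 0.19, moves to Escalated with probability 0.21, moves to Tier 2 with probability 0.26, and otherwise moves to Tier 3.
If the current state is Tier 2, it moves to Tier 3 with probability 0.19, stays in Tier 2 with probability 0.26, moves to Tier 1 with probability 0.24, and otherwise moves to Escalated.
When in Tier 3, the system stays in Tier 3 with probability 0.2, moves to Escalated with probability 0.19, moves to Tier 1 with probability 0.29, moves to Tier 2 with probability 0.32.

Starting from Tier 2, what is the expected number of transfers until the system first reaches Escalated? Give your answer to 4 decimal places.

Let t(s) be the expected number of transfers to first reach Escalated from state s, with t(Escalated) = 0. Conditioning on the first transfer:
t(Tier 1) = 1 + 0.19·t(Tier 1) + 0.26·t(Tier 2) + 0.34·t(Tier 3)
t(Tier 2) = 1 + 0.24·t(Tier 1) + 0.26·t(Tier 2) + 0.19·t(Tier 3)
t(Tier 3) = 1 + 0.29·t(Tier 1) + 0.32·t(Tier 2) + 0.2·t(Tier 3)
Solving: t(Tier 1) = 4.3042, t(Tier 2) = 3.8659, t(Tier 3) = 4.3566.
Expected transfers from Tier 2 to Escalated: 3.8659.

3.8659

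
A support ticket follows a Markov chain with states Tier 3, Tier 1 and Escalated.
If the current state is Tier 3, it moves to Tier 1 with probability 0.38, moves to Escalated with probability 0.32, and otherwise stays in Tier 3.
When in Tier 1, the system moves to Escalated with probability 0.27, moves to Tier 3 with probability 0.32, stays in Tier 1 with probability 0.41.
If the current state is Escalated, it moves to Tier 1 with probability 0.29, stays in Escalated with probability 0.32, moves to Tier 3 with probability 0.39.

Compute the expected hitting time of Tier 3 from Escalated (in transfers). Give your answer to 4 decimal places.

Let t(s) be the expected number of transfers to first reach Tier 3 from state s, with t(Tier 3) = 0. Conditioning on the first transfer:
t(Tier 1) = 1 + 0.41·t(Tier 1) + 0.27·t(Escalated)
t(Escalated) = 1 + 0.29·t(Tier 1) + 0.32·t(Escalated)
Solving: t(Tier 1) = 2.9421, t(Escalated) = 2.7253.
Expected transfers from Escalated to Tier 3: 2.7253.

2.7253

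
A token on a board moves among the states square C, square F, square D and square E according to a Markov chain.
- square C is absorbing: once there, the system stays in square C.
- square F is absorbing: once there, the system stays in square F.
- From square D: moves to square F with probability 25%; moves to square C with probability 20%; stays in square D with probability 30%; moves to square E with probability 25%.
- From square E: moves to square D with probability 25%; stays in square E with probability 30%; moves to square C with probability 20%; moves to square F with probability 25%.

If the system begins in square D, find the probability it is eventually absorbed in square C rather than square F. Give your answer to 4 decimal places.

0.4444

Let h(s) be the probability of absorption at square C starting from transient state s. Then h(square C) = 1 and h(square F) = 0. By first-step analysis:
h(square D) = 0.2·1 + 0.25·0 + 0.3·h(square D) + 0.25·h(square E)
h(square E) = 0.2·1 + 0.25·0 + 0.25·h(square D) + 0.3·h(square E)
Solving: h(square D) = 0.4444, h(square E) = 0.4444.
Starting from square D, the probability is 0.4444.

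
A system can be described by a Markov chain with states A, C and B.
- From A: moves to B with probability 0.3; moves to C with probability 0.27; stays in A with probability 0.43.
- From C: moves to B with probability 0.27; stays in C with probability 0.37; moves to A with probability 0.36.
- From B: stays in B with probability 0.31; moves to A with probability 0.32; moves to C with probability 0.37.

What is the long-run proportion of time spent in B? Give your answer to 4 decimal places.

0.2930

Let the stationary distribution be π with π = πP and π_1 + π_2 + π_3 = 1.
π_1 = 0.43·π_1 + 0.36·π_2 + 0.32·π_3
π_2 = 0.27·π_1 + 0.37·π_2 + 0.37·π_3
Solving with the normalization constraint gives π = (0.3745, 0.3326, 0.2930).
So the stationary probability of B is 0.2930.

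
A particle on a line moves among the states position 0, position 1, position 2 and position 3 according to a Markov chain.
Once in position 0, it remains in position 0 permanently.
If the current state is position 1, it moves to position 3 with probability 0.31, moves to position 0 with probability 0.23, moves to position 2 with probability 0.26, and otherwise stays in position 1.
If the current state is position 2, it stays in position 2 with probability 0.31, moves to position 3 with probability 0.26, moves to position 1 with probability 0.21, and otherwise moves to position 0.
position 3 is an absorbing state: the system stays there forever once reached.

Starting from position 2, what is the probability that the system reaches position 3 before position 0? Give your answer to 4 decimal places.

0.5491

Let h(s) be the probability of absorption at position 3 starting from transient state s. Then h(position 3) = 1 and h(position 0) = 0. By first-step analysis:
h(position 1) = 0.23·0 + 0.2·h(position 1) + 0.26·h(position 2) + 0.31·1
h(position 2) = 0.22·0 + 0.21·h(position 1) + 0.31·h(position 2) + 0.26·1
Solving: h(position 1) = 0.5659, h(position 2) = 0.5491.
Starting from position 2, the probability is 0.5491.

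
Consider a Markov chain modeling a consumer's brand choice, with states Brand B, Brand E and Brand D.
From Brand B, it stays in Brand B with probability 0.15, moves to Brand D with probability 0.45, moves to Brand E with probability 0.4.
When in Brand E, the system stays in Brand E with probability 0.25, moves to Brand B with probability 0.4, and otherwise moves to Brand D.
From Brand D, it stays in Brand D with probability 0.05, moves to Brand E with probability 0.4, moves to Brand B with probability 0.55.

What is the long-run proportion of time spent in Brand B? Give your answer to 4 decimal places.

Let the stationary distribution be π with π = πP and π_1 + π_2 + π_3 = 1.
π_1 = 0.15·π_1 + 0.4·π_2 + 0.55·π_3
π_2 = 0.4·π_1 + 0.25·π_2 + 0.4·π_3
Solving with the normalization constraint gives π = (0.3556, 0.3478, 0.2966).
So the stationary probability of Brand B is 0.3556.

0.3556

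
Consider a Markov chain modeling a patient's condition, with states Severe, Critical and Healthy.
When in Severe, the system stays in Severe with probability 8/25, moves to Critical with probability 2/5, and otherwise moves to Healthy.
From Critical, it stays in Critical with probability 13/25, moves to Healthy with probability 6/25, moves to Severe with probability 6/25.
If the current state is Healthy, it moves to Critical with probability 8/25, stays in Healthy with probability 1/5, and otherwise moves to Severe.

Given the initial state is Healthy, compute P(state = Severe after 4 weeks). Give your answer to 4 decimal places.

Propagate the distribution vector 4 weeks from Healthy.
After 0 weeks: (0.0000, 0.0000, 1.0000)
After 1 week: (0.4800, 0.3200, 0.2000)
After 2 weeks: (0.3264, 0.4224, 0.2512)
After 3 weeks: (0.3264, 0.4306, 0.2430)
After 4 weeks: (0.3244, 0.4322, 0.2433)
P(in Severe after 4 weeks) = 0.3244

0.3244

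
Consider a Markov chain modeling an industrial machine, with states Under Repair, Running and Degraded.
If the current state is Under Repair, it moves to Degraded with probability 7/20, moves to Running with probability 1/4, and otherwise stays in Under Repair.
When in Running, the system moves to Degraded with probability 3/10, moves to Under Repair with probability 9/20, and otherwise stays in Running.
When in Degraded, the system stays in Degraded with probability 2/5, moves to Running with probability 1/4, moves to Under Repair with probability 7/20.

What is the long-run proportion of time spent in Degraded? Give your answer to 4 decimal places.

Let the stationary distribution be π with π = πP and π_1 + π_2 + π_3 = 1.
π_1 = 0.4·π_1 + 0.45·π_2 + 0.35·π_3
π_2 = 0.25·π_1 + 0.25·π_2 + 0.25·π_3
Solving with the normalization constraint gives π = (0.3947, 0.2500, 0.3553).
So the stationary probability of Degraded is 0.3553.

0.3553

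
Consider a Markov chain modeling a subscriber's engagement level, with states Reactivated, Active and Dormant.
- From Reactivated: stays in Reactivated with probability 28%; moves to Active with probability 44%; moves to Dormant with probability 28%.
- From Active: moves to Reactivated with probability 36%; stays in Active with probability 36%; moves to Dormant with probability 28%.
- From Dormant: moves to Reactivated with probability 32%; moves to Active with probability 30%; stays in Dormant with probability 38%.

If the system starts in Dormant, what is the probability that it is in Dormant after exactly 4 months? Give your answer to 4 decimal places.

0.3112

Propagate the distribution vector 4 months from Dormant.
After 0 months: (0.0000, 0.0000, 1.0000)
After 1 month: (0.3200, 0.3000, 0.3800)
After 2 months: (0.3192, 0.3628, 0.3180)
After 3 months: (0.3217, 0.3665, 0.3118)
After 4 months: (0.3218, 0.3670, 0.3112)
P(in Dormant after 4 months) = 0.3112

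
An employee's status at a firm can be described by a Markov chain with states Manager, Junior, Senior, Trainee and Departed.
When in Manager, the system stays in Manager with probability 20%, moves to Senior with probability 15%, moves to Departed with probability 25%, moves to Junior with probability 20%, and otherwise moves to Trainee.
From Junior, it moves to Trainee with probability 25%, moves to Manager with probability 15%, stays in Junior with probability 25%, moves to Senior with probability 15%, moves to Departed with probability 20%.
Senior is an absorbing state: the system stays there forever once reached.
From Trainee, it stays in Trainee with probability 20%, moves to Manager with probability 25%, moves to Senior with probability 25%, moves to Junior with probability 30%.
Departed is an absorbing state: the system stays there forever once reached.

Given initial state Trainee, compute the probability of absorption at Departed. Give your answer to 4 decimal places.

0.3446

Let h(s) be the probability of absorption at Departed starting from transient state s. Then h(Departed) = 1 and h(Senior) = 0. By first-step analysis:
h(Manager) = 0.2·h(Manager) + 0.2·h(Junior) + 0.15·0 + 0.2·h(Trainee) + 0.25·1
h(Junior) = 0.15·h(Manager) + 0.25·h(Junior) + 0.15·0 + 0.25·h(Trainee) + 0.2·1
h(Trainee) = 0.25·h(Manager) + 0.3·h(Junior) + 0.25·0 + 0.2·h(Trainee)
Solving: h(Manager) = 0.5200, h(Junior) = 0.4855, h(Trainee) = 0.3446.
Starting from Trainee, the probability is 0.3446.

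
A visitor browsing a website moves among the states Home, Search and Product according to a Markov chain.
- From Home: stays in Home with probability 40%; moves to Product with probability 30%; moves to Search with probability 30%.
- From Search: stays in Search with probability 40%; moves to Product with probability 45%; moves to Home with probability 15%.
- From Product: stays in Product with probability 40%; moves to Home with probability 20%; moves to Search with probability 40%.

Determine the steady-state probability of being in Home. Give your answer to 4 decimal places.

0.2264

Let the stationary distribution be π with π = πP and π_1 + π_2 + π_3 = 1.
π_1 = 0.4·π_1 + 0.15·π_2 + 0.2·π_3
π_2 = 0.3·π_1 + 0.4·π_2 + 0.4·π_3
Solving with the normalization constraint gives π = (0.2264, 0.3774, 0.3962).
So the stationary probability of Home is 0.2264.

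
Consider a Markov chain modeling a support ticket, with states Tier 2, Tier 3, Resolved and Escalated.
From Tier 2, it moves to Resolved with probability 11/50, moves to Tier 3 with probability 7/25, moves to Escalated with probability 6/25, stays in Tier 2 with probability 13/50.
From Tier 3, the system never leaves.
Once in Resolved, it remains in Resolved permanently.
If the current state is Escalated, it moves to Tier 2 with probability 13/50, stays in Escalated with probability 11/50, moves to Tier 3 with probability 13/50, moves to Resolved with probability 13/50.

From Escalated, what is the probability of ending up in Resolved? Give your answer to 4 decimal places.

Let h(s) be the probability of absorption at Resolved starting from transient state s. Then h(Resolved) = 1 and h(Tier 3) = 0. By first-step analysis:
h(Tier 2) = 0.26·h(Tier 2) + 0.28·0 + 0.22·1 + 0.24·h(Escalated)
h(Escalated) = 0.26·h(Tier 2) + 0.26·0 + 0.26·1 + 0.22·h(Escalated)
Solving: h(Tier 2) = 0.4545, h(Escalated) = 0.4848.
Starting from Escalated, the probability is 0.4848.

0.4848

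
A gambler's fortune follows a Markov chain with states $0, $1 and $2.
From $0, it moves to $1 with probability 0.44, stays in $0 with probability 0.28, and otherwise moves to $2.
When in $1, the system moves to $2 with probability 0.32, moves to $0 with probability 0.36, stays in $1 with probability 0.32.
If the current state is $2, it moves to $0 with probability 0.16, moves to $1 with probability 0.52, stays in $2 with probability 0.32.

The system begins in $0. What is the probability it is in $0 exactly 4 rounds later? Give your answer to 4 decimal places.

0.2762

Propagate the distribution vector 4 rounds from $0.
After 0 rounds: (1.0000, 0.0000, 0.0000)
After 1 round: (0.2800, 0.4400, 0.2800)
After 2 rounds: (0.2816, 0.4096, 0.3088)
After 3 rounds: (0.2757, 0.4156, 0.3087)
After 4 rounds: (0.2762, 0.4148, 0.3090)
P(in $0 after 4 rounds) = 0.2762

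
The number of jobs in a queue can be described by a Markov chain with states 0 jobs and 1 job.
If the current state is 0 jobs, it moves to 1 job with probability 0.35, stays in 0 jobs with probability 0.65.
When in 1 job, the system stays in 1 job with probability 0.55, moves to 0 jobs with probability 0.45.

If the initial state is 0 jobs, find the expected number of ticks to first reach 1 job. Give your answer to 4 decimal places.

2.8571

Let t(s) be the expected number of ticks to first reach 1 job from state s, with t(1 job) = 0. Conditioning on the first tick:
t(0 jobs) = 1 + 0.65·t(0 jobs)
Solving: t(0 jobs) = 2.8571.
Expected ticks from 0 jobs to 1 job: 2.8571.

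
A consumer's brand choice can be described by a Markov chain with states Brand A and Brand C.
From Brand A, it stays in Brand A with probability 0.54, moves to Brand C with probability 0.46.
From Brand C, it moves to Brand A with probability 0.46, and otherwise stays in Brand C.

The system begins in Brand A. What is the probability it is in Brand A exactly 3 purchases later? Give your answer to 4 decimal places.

Propagate the distribution vector 3 purchases from Brand A.
After 0 purchases: (1.0000, 0.0000)
After 1 purchase: (0.5400, 0.4600)
After 2 purchases: (0.5032, 0.4968)
After 3 purchases: (0.5003, 0.4997)
P(in Brand A after 3 purchases) = 0.5003

0.5003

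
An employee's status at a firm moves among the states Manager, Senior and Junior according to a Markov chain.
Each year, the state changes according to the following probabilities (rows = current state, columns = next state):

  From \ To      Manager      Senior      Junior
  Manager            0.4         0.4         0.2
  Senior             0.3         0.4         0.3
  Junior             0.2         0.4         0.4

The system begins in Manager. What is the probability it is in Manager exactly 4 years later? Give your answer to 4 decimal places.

0.3008

Propagate the distribution vector 4 years from Manager.
After 0 years: (1.0000, 0.0000, 0.0000)
After 1 year: (0.4000, 0.4000, 0.2000)
After 2 years: (0.3200, 0.4000, 0.2800)
After 3 years: (0.3040, 0.4000, 0.2960)
After 4 years: (0.3008, 0.4000, 0.2992)
P(in Manager after 4 years) = 0.3008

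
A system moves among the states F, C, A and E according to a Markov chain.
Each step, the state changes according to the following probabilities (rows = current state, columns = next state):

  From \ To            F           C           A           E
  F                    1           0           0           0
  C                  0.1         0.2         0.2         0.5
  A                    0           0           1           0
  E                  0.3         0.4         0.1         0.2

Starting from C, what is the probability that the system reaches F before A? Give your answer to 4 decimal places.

0.5227

Let h(s) be the probability of absorption at F starting from transient state s. Then h(F) = 1 and h(A) = 0. By first-step analysis:
h(C) = 0.1·1 + 0.2·h(C) + 0.2·0 + 0.5·h(E)
h(E) = 0.3·1 + 0.4·h(C) + 0.1·0 + 0.2·h(E)
Solving: h(C) = 0.5227, h(E) = 0.6364.
Starting from C, the probability is 0.5227.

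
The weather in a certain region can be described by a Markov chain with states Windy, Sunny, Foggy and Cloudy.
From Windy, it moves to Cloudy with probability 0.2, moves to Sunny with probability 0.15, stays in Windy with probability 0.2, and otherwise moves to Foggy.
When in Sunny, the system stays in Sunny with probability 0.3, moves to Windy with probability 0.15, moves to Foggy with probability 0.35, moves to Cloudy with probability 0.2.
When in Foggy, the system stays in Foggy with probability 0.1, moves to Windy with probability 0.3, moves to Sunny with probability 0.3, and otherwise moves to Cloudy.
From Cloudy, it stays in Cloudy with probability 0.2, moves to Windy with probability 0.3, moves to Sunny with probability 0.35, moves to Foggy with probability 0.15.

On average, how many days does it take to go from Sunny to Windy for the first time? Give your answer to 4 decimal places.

4.5398

Let t(s) be the expected number of days to first reach Windy from state s, with t(Windy) = 0. Conditioning on the first day:
t(Sunny) = 1 + 0.3·t(Sunny) + 0.35·t(Foggy) + 0.2·t(Cloudy)
t(Foggy) = 1 + 0.3·t(Sunny) + 0.1·t(Foggy) + 0.3·t(Cloudy)
t(Cloudy) = 1 + 0.35·t(Sunny) + 0.15·t(Foggy) + 0.2·t(Cloudy)
Solving: t(Sunny) = 4.5398, t(Foggy) = 3.9500, t(Cloudy) = 3.9768.
Expected days from Sunny to Windy: 4.5398.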